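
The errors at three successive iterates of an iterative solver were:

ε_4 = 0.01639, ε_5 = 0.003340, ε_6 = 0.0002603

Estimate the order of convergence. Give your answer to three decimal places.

p ≈ ln(ε_6/ε_5) / ln(ε_5/ε_4)
  = ln(0.0002603/0.003340) / ln(0.003340/0.01639)
  = ln(0.0779341) / ln(0.203783)
  = -2.551892 / -1.590700 ≈ 1.604257

1.604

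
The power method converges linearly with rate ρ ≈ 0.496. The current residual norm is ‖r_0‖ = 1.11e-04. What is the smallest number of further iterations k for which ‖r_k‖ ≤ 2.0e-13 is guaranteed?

After k steps, ‖r_k‖ ≈ 1.11e-04·0.496^k.
Need 0.496^k ≤ 2.0e-13/1.11e-04 = 1.8018e-09.
k ≥ ln(1.8018e-09)/ln(0.496) = -20.1345/-0.70118 = 28.715.
Smallest integer k = 29.

29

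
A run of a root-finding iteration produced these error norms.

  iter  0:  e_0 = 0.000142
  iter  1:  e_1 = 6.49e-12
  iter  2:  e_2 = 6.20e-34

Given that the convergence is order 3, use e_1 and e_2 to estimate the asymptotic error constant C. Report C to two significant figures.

2.3

C ≈ e_2 / e_1^3
  = 6.20e-34 / (6.49e-12)^3
  = 6.20e-34 / 2.73359e-34 ≈ 2.2681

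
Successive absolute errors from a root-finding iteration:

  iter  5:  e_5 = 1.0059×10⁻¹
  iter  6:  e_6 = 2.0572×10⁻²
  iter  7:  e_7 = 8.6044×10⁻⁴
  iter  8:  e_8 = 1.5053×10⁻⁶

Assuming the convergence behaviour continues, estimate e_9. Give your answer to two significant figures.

First estimate the order: p ≈ ln(e_8/e_7) / ln(e_7/e_6) = ln(1.5053×10⁻⁶/8.6044×10⁻⁴)/ln(8.6044×10⁻⁴/2.0572×10⁻²) = ln(0.00174945)/ln(0.0418258) ≈ 2.0000.
Then e_9 ≈ e_8·(e_8/e_7)^p = 1.5053×10⁻⁶·(0.00174945)^2.0000 = 1.5053×10⁻⁶·3.06058e-06 ≈ 4.607e-12.

4.6e-12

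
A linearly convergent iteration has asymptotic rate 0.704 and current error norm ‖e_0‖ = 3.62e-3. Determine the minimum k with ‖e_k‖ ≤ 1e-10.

After k steps, ‖e_k‖ ≈ 3.62e-3·0.704^k.
Need 0.704^k ≤ 1e-10/3.62e-3 = 2.76243e-08.
k ≥ ln(2.76243e-08)/ln(0.704) = -17.4046/-0.35098 = 49.589.
Smallest integer k = 50.

50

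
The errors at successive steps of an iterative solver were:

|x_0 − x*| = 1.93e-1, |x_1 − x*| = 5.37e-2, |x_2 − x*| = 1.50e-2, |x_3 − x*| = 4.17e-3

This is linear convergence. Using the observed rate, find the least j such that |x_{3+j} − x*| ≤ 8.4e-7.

Rate ρ ≈ |x_3 − x*|/|x_2 − x*| = 4.17e-3/1.50e-2 = 0.2780.
After j more steps, |x_{3+j} − x*| ≈ 4.17e-3·ρ^j; need ρ^j ≤ 8.4e-7/4.17e-3 = 0.000201439.
j ≥ ln(0.000201439)/ln(0.2780) = -8.5100/-1.28013 = 6.648.
So 7 more iterations are needed.

7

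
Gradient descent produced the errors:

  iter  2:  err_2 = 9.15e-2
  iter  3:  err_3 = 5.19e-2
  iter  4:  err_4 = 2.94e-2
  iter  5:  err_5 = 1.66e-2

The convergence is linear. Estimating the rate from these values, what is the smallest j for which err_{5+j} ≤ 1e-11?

38

Rate ρ ≈ err_5/err_4 = 1.66e-2/2.94e-2 = 0.5646.
After j more steps, err_{5+j} ≈ 1.66e-2·ρ^j; need ρ^j ≤ 1e-11/1.66e-2 = 6.0241e-10.
j ≥ ln(6.0241e-10)/ln(0.5646) = -21.2301/-0.57164 = 37.139.
So 38 more iterations are needed.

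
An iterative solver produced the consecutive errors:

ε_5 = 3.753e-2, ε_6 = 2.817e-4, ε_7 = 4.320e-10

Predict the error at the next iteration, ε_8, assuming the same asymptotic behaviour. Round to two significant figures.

First estimate the order: p ≈ ln(ε_7/ε_6) / ln(ε_6/ε_5) = ln(4.320e-10/2.817e-4)/ln(2.817e-4/3.753e-2) = ln(1.53355e-06)/ln(0.007506) ≈ 2.7367.
Then ε_8 ≈ ε_7·(ε_7/ε_6)^p = 4.320e-10·(1.53355e-06)^2.7367 = 4.320e-10·1.22461e-16 ≈ 5.29e-26.

5.3e-26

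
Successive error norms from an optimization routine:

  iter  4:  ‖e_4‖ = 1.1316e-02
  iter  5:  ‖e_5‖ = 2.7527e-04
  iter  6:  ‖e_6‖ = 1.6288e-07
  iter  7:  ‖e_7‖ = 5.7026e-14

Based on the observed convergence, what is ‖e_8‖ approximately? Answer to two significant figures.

First estimate the order: p ≈ ln(‖e_7‖/‖e_6‖) / ln(‖e_6‖/‖e_5‖) = ln(5.7026e-14/1.6288e-07)/ln(1.6288e-07/2.7527e-04) = ln(3.50111e-07)/ln(0.00059171) ≈ 2.0000.
Then ‖e_8‖ ≈ ‖e_7‖·(‖e_7‖/‖e_6‖)^p = 5.7026e-14·(3.50111e-07)^2.0000 = 5.7026e-14·1.22578e-13 ≈ 6.99e-27.

7.0e-27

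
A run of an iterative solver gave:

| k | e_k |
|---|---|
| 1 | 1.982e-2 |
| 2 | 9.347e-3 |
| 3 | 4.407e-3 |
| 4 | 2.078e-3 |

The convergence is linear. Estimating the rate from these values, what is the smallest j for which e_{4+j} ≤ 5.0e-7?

Rate ρ ≈ e_4/e_3 = 2.078e-3/4.407e-3 = 0.4715.
After j more steps, e_{4+j} ≈ 2.078e-3·ρ^j; need ρ^j ≤ 5.0e-7/2.078e-3 = 0.000240616.
j ≥ ln(0.000240616)/ln(0.4715) = -8.3323/-0.75184 = 11.083.
So 12 more iterations are needed.

12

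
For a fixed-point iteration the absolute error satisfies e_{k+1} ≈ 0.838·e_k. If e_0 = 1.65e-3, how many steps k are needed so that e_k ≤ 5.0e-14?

After k steps, e_k ≈ 1.65e-3·0.838^k.
Need 0.838^k ≤ 5.0e-14/1.65e-3 = 3.0303e-11.
k ≥ ln(3.0303e-11)/ln(0.838) = -24.2198/-0.17674 = 137.036.
Smallest integer k = 138.

138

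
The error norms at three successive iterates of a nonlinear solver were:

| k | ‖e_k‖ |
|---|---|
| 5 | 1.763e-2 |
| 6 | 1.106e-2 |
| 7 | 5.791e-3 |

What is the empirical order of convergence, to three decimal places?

1.388

p ≈ ln(‖e_7‖/‖e_6‖) / ln(‖e_6‖/‖e_5‖)
  = ln(5.791e-3/1.106e-2) / ln(1.106e-2/1.763e-2)
  = ln(0.523599) / ln(0.62734)
  = -0.647029 / -0.466267 ≈ 1.387679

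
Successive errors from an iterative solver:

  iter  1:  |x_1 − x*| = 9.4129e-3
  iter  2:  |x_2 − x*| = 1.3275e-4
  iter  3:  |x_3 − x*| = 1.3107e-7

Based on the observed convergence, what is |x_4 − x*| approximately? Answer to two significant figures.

First estimate the order: p ≈ ln(|x_3 − x*|/|x_2 − x*|) / ln(|x_2 − x*|/|x_1 − x*|) = ln(1.3107e-7/1.3275e-4)/ln(1.3275e-4/9.4129e-3) = ln(0.000987345)/ln(0.014103) ≈ 1.6240.
Then |x_4 − x*| ≈ |x_3 − x*|·(|x_3 − x*|/|x_2 − x*|)^p = 1.3107e-7·(0.000987345)^1.6240 = 1.3107e-7·1.31528e-05 ≈ 1.724e-12.

1.7e-12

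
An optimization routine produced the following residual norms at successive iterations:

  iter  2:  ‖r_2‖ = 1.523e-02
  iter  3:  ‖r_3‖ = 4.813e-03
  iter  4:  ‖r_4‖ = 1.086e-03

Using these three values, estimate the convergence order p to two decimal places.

p ≈ ln(‖r_4‖/‖r_3‖) / ln(‖r_3‖/‖r_2‖)
  = ln(1.086e-03/4.813e-03) / ln(4.813e-03/1.523e-02)
  = ln(0.225639) / ln(0.316021)
  = -1.48882 / -1.15195 ≈ 1.29243

1.29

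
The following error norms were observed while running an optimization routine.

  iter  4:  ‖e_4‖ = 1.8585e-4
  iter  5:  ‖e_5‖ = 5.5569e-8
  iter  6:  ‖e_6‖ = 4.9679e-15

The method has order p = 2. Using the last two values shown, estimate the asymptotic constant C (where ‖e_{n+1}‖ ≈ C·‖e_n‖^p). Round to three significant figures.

1.61

C ≈ ‖e_6‖ / ‖e_5‖^2
  = 4.9679e-15 / (5.5569e-8)^2
  = 4.9679e-15 / 3.08791e-15 ≈ 1.6088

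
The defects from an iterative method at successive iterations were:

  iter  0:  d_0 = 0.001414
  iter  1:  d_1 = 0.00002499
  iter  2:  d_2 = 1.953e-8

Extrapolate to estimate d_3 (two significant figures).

First estimate the order: p ≈ ln(d_2/d_1) / ln(d_1/d_0) = ln(1.953e-8/0.00002499)/ln(0.00002499/0.001414) = ln(0.000781513)/ln(0.0176733) ≈ 1.7727.
Then d_3 ≈ d_2·(d_2/d_1)^p = 1.953e-8·(0.000781513)^1.7727 = 1.953e-8·3.10533e-06 ≈ 6.065e-14.

6.1e-14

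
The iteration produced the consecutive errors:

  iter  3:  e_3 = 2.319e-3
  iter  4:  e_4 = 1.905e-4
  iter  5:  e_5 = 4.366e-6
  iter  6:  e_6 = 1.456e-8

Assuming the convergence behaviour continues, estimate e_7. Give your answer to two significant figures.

First estimate the order: p ≈ ln(e_6/e_5) / ln(e_5/e_4) = ln(1.456e-8/4.366e-6)/ln(4.366e-6/1.905e-4) = ln(0.00333486)/ln(0.0229186) ≈ 1.5105.
Then e_7 ≈ e_6·(e_6/e_5)^p = 1.456e-8·(0.00333486)^1.5105 = 1.456e-8·0.000181388 ≈ 2.641e-12.

2.6e-12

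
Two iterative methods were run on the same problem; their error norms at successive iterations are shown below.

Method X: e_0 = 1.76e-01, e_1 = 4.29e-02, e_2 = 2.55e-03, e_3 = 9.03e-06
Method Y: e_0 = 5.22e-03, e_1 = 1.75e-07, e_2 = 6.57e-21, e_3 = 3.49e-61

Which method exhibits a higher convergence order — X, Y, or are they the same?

Method X: p ≈ ln(9.03e-06/2.55e-03)/ln(2.55e-03/4.29e-02) ≈ 2.00.
Method Y: p ≈ ln(3.49e-61/6.57e-21)/ln(6.57e-21/1.75e-07) ≈ 3.00.
Method Y has the higher order (≈3.0 vs ≈2.0).

Y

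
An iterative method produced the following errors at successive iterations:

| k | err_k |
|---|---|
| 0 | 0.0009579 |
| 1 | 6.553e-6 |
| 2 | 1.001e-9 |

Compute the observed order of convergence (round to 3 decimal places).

p ≈ ln(err_2/err_1) / ln(err_1/err_0)
  = ln(1.001e-9/6.553e-6) / ln(6.553e-6/0.0009579)
  = ln(0.000152754) / ln(0.00684101)
  = -8.786682 / -4.984820 ≈ 1.762688

1.763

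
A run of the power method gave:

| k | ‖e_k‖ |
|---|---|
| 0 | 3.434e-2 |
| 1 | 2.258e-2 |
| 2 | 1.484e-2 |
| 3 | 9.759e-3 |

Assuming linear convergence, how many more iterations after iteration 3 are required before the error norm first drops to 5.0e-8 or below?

30

Rate ρ ≈ ‖e_3‖/‖e_2‖ = 9.759e-3/1.484e-2 = 0.6576.
After j more steps, ‖e_{3+j}‖ ≈ 9.759e-3·ρ^j; need ρ^j ≤ 5.0e-8/9.759e-3 = 5.12348e-06.
j ≥ ln(5.12348e-06)/ln(0.6576) = -12.1817/-0.41916 = 29.062.
So 30 more iterations are needed.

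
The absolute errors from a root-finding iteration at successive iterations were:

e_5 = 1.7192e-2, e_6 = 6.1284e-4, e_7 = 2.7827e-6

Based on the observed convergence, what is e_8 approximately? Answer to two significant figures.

First estimate the order: p ≈ ln(e_7/e_6) / ln(e_6/e_5) = ln(2.7827e-6/6.1284e-4)/ln(6.1284e-4/1.7192e-2) = ln(0.00454066)/ln(0.0356468) ≈ 1.6180.
Then e_8 ≈ e_7·(e_7/e_6)^p = 2.7827e-6·(0.00454066)^1.6180 = 2.7827e-6·0.000161889 ≈ 4.505e-10.

4.5e-10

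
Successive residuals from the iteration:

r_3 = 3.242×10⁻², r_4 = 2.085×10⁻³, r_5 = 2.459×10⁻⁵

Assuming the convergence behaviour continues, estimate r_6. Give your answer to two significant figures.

First estimate the order: p ≈ ln(r_5/r_4) / ln(r_4/r_3) = ln(2.459×10⁻⁵/2.085×10⁻³)/ln(2.085×10⁻³/3.242×10⁻²) = ln(0.0117938)/ln(0.0643122) ≈ 1.6181.
Then r_6 ≈ r_5·(r_5/r_4)^p = 2.459×10⁻⁵·(0.0117938)^1.6181 = 2.459×10⁻⁵·0.000758129 ≈ 1.864e-08.

1.9e-8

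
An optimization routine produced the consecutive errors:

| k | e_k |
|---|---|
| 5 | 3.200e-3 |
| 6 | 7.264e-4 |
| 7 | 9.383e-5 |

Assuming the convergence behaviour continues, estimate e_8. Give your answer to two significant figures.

5.6e-6

First estimate the order: p ≈ ln(e_7/e_6) / ln(e_6/e_5) = ln(9.383e-5/7.264e-4)/ln(7.264e-4/3.200e-3) = ln(0.129171)/ln(0.227) ≈ 1.3802.
Then e_8 ≈ e_7·(e_7/e_6)^p = 9.383e-5·(0.129171)^1.3802 = 9.383e-5·0.0593239 ≈ 5.566e-06.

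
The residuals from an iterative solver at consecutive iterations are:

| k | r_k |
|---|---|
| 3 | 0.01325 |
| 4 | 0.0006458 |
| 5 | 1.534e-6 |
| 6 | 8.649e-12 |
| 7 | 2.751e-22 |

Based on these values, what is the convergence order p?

2

Consecutive ratios: r_7/r_6 = 2.751e-22/8.649e-12 = 3.18071e-11, r_6/r_5 = 8.649e-12/1.534e-6 = 5.6382e-06.
p ≈ ln(3.18071e-11)/ln(5.6382e-06) = -24.1713/-12.0859 ≈ 2.00.
So the convergence is quadratic (order 2).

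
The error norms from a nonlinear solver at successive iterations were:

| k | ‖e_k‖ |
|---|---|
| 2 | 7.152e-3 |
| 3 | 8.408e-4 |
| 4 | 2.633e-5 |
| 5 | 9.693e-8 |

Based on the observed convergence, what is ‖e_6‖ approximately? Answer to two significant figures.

First estimate the order: p ≈ ln(‖e_5‖/‖e_4‖) / ln(‖e_4‖/‖e_3‖) = ln(9.693e-8/2.633e-5)/ln(2.633e-5/8.408e-4) = ln(0.00368135)/ln(0.0313154) ≈ 1.6181.
Then ‖e_6‖ ≈ ‖e_5‖·(‖e_5‖/‖e_4‖)^p = 9.693e-8·(0.00368135)^1.6181 = 9.693e-8·0.000115227 ≈ 1.117e-11.

1.1e-11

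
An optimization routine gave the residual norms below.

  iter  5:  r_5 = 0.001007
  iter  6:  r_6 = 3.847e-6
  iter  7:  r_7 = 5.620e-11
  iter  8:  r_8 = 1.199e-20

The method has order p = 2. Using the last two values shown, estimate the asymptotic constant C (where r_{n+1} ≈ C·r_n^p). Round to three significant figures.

3.80

C ≈ r_8 / r_7^2
  = 1.199e-20 / (5.620e-11)^2
  = 1.199e-20 / 3.15844e-21 ≈ 3.7962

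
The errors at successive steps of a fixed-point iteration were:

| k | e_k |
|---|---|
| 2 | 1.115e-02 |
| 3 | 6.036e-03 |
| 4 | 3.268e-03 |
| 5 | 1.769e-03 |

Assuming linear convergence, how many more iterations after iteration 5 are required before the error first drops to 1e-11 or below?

31

Rate ρ ≈ e_5/e_4 = 1.769e-03/3.268e-03 = 0.5413.
After j more steps, e_{5+j} ≈ 1.769e-03·ρ^j; need ρ^j ≤ 1e-11/1.769e-03 = 5.65291e-09.
j ≥ ln(5.65291e-09)/ln(0.5413) = -18.9911/-0.61378 = 30.941.
So 31 more iterations are needed.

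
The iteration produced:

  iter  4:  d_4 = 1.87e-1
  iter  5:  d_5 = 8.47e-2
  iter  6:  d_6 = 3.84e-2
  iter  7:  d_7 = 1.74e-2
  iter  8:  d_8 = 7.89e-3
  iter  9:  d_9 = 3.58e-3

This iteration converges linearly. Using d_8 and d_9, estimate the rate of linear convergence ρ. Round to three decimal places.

ρ ≈ d_9/d_8 = 3.58e-3/7.89e-3 = 0.45374

0.454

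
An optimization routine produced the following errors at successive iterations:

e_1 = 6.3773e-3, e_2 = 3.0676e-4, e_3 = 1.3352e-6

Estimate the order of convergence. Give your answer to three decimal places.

p ≈ ln(e_3/e_2) / ln(e_2/e_1)
  = ln(1.3352e-6/3.0676e-4) / ln(3.0676e-4/6.3773e-3)
  = ln(0.00435259) / ln(0.0481019)
  = -5.436984 / -3.034434 ≈ 1.791762

1.792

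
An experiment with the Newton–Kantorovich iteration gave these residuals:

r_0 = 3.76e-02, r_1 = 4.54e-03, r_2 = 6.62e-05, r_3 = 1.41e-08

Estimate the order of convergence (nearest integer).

Consecutive ratios: r_3/r_2 = 1.41e-08/6.62e-05 = 0.000212991, r_2/r_1 = 6.62e-05/4.54e-03 = 0.0145815.
p ≈ ln(0.000212991)/ln(0.0145815) = -8.4543/-4.2280 ≈ 2.00.
So the convergence is quadratic (order 2).

2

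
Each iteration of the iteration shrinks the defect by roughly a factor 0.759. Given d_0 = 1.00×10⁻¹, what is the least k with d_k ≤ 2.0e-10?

73

After k steps, d_k ≈ 1.00×10⁻¹·0.759^k.
Need 0.759^k ≤ 2.0e-10/1.00×10⁻¹ = 2e-09.
k ≥ ln(2e-09)/ln(0.759) = -20.0301/-0.27575 = 72.639.
Smallest integer k = 73.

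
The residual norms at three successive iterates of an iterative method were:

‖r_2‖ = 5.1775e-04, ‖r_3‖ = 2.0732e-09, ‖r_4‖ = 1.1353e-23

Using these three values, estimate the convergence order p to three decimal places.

2.642

p ≈ ln(‖r_4‖/‖r_3‖) / ln(‖r_3‖/‖r_2‖)
  = ln(1.1353e-23/2.0732e-09) / ln(2.0732e-09/5.1775e-04)
  = ln(5.47608e-15) / ln(4.00425e-06)
  = -32.838387 / -12.428154 ≈ 2.642258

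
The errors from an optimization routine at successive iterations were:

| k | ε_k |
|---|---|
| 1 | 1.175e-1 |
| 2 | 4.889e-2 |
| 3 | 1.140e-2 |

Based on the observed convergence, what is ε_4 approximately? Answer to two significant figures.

1.0e-3

First estimate the order: p ≈ ln(ε_3/ε_2) / ln(ε_2/ε_1) = ln(1.140e-2/4.889e-2)/ln(4.889e-2/1.175e-1) = ln(0.233177)/ln(0.416085) ≈ 1.6604.
Then ε_4 ≈ ε_3·(ε_3/ε_2)^p = 1.140e-2·(0.233177)^1.6604 = 1.140e-2·0.0891467 ≈ 0.001016.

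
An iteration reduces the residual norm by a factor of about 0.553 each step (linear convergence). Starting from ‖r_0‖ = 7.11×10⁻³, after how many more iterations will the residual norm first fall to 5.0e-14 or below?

After k steps, ‖r_k‖ ≈ 7.11×10⁻³·0.553^k.
Need 0.553^k ≤ 5.0e-14/7.11×10⁻³ = 7.03235e-12.
k ≥ ln(7.03235e-12)/ln(0.553) = -25.6805/-0.59240 = 43.350.
Smallest integer k = 44.

44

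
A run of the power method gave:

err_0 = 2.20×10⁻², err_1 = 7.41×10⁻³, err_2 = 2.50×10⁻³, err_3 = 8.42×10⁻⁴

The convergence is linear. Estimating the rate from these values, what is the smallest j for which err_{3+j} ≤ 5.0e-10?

14

Rate ρ ≈ err_3/err_2 = 8.42×10⁻⁴/2.50×10⁻³ = 0.3368.
After j more steps, err_{3+j} ≈ 8.42×10⁻⁴·ρ^j; need ρ^j ≤ 5.0e-10/8.42×10⁻⁴ = 5.93824e-07.
j ≥ ln(5.93824e-07)/ln(0.3368) = -14.3367/-1.08827 = 13.174.
So 14 more iterations are needed.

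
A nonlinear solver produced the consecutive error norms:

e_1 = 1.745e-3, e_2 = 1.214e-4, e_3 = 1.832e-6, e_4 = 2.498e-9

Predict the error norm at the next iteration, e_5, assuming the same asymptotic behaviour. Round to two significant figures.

7.8e-14

First estimate the order: p ≈ ln(e_4/e_3) / ln(e_3/e_2) = ln(2.498e-9/1.832e-6)/ln(1.832e-6/1.214e-4) = ln(0.00136354)/ln(0.0150906) ≈ 1.5732.
Then e_5 ≈ e_4·(e_4/e_3)^p = 2.498e-9·(0.00136354)^1.5732 = 2.498e-9·3.10642e-05 ≈ 7.76e-14.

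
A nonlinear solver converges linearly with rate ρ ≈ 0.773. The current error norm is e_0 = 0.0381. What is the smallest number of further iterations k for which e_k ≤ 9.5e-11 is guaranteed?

After k steps, e_k ≈ 0.0381·0.773^k.
Need 0.773^k ≤ 9.5e-11/0.0381 = 2.49344e-09.
k ≥ ln(2.49344e-09)/ln(0.773) = -19.8096/-0.25748 = 76.936.
Smallest integer k = 77.

77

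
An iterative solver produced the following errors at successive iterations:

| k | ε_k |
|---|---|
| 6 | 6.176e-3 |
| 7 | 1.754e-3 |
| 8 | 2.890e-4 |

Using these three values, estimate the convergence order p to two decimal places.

1.43

p ≈ ln(ε_8/ε_7) / ln(ε_7/ε_6)
  = ln(2.890e-4/1.754e-3) / ln(1.754e-3/6.176e-3)
  = ln(0.164766) / ln(0.284003)
  = -1.80323 / -1.25877 ≈ 1.43253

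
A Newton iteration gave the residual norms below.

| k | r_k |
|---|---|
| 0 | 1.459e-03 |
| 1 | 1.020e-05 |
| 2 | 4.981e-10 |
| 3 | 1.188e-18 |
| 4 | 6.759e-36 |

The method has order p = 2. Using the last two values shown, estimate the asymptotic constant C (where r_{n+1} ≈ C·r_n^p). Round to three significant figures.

4.79

C ≈ r_4 / r_3^2
  = 6.759e-36 / (1.188e-18)^2
  = 6.759e-36 / 1.41134e-36 ≈ 4.7891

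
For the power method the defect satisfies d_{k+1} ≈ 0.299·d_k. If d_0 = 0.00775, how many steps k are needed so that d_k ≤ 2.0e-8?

After k steps, d_k ≈ 0.00775·0.299^k.
Need 0.299^k ≤ 2.0e-8/0.00775 = 2.58065e-06.
k ≥ ln(2.58065e-06)/ln(0.299) = -12.8675/-1.20731 = 10.658.
Smallest integer k = 11.

11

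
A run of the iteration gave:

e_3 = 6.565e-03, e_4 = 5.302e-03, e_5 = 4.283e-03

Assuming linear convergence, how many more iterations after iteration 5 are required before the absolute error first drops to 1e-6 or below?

40

Rate ρ ≈ e_5/e_4 = 4.283e-03/5.302e-03 = 0.8078.
After j more steps, e_{5+j} ≈ 4.283e-03·ρ^j; need ρ^j ≤ 1e-6/4.283e-03 = 0.000233481.
j ≥ ln(0.000233481)/ln(0.8078) = -8.3624/-0.21344 = 39.179.
So 40 more iterations are needed.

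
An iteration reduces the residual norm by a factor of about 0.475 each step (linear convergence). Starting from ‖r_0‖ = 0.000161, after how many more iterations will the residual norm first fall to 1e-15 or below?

35

After k steps, ‖r_k‖ ≈ 0.000161·0.475^k.
Need 0.475^k ≤ 1e-15/0.000161 = 6.21118e-12.
k ≥ ln(6.21118e-12)/ln(0.475) = -25.8047/-0.74444 = 34.663.
Smallest integer k = 35.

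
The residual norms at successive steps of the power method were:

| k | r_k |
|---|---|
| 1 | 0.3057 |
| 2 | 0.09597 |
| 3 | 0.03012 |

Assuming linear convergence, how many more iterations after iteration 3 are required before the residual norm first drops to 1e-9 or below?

Rate ρ ≈ r_3/r_2 = 0.03012/0.09597 = 0.3138.
After j more steps, r_{3+j} ≈ 0.03012·ρ^j; need ρ^j ≤ 1e-9/0.03012 = 3.32005e-08.
j ≥ ln(3.32005e-08)/ln(0.3138) = -17.2207/-1.15900 = 14.858.
So 15 more iterations are needed.

15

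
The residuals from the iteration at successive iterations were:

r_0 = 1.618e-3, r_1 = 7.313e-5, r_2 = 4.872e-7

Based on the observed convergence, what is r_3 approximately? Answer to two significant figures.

First estimate the order: p ≈ ln(r_2/r_1) / ln(r_1/r_0) = ln(4.872e-7/7.313e-5)/ln(7.313e-5/1.618e-3) = ln(0.00666211)/ln(0.0451978) ≈ 1.6183.
Then r_3 ≈ r_2·(r_2/r_1)^p = 4.872e-7·(0.00666211)^1.6183 = 4.872e-7·0.000300574 ≈ 1.464e-10.

1.5e-10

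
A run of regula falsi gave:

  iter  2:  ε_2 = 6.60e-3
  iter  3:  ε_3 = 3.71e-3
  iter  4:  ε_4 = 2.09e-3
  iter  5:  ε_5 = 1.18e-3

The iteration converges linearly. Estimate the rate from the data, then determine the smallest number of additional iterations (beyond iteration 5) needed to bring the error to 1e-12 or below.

Rate ρ ≈ ε_5/ε_4 = 1.18e-3/2.09e-3 = 0.5646.
After j more steps, ε_{5+j} ≈ 1.18e-3·ρ^j; need ρ^j ≤ 1e-12/1.18e-3 = 8.47458e-10.
j ≥ ln(8.47458e-10)/ln(0.5646) = -20.8888/-0.57164 = 36.542.
So 37 more iterations are needed.

37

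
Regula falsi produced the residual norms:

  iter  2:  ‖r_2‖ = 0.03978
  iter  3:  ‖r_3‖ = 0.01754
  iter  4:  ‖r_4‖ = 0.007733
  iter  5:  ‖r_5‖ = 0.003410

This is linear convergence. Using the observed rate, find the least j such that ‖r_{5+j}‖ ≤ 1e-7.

13

Rate ρ ≈ ‖r_5‖/‖r_4‖ = 0.003410/0.007733 = 0.4410.
After j more steps, ‖r_{5+j}‖ ≈ 0.003410·ρ^j; need ρ^j ≤ 1e-7/0.003410 = 2.93255e-05.
j ≥ ln(2.93255e-05)/ln(0.4410) = -10.4371/-0.81871 = 12.748.
So 13 more iterations are needed.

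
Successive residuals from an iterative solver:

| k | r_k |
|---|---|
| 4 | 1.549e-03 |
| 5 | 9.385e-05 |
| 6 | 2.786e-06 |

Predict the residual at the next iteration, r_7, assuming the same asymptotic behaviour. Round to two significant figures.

3.4e-8

First estimate the order: p ≈ ln(r_6/r_5) / ln(r_5/r_4) = ln(2.786e-06/9.385e-05)/ln(9.385e-05/1.549e-03) = ln(0.0296857)/ln(0.0605875) ≈ 1.2545.
Then r_7 ≈ r_6·(r_6/r_5)^p = 2.786e-06·(0.0296857)^1.2545 = 2.786e-06·0.0121286 ≈ 3.379e-08.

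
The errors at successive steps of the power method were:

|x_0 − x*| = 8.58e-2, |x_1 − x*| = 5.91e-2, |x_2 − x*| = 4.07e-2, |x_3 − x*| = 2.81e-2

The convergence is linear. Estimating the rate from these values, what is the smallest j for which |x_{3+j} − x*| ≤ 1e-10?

Rate ρ ≈ |x_3 − x*|/|x_2 − x*| = 2.81e-2/4.07e-2 = 0.6904.
After j more steps, |x_{3+j} − x*| ≈ 2.81e-2·ρ^j; need ρ^j ≤ 1e-10/2.81e-2 = 3.55872e-09.
j ≥ ln(3.55872e-09)/ln(0.6904) = -19.4539/-0.37048 = 52.510.
So 53 more iterations are needed.

53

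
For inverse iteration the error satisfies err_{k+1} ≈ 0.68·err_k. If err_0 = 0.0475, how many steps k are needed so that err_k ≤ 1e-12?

After k steps, err_k ≈ 0.0475·0.68^k.
Need 0.68^k ≤ 1e-12/0.0475 = 2.10526e-11.
k ≥ ln(2.10526e-11)/ln(0.68) = -24.5840/-0.38566 = 63.745.
Smallest integer k = 64.

64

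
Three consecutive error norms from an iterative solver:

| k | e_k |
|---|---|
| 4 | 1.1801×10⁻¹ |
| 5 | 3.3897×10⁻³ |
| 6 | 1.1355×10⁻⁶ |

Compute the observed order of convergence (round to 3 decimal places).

p ≈ ln(e_6/e_5) / ln(e_5/e_4)
  = ln(1.1355×10⁻⁶/3.3897×10⁻³) / ln(3.3897×10⁻³/1.1801×10⁻¹)
  = ln(0.000334985) / ln(0.0287238)
  = -8.001425 / -3.550029 ≈ 2.253904

2.254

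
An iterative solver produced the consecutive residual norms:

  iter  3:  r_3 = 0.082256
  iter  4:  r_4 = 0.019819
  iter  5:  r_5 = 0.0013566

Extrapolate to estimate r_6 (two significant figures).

First estimate the order: p ≈ ln(r_5/r_4) / ln(r_4/r_3) = ln(0.0013566/0.019819)/ln(0.019819/0.082256) = ln(0.0684495)/ln(0.240943) ≈ 1.8843.
Then r_6 ≈ r_5·(r_5/r_4)^p = 0.0013566·(0.0684495)^1.8843 = 0.0013566·0.00638981 ≈ 8.668e-06.

8.7e-6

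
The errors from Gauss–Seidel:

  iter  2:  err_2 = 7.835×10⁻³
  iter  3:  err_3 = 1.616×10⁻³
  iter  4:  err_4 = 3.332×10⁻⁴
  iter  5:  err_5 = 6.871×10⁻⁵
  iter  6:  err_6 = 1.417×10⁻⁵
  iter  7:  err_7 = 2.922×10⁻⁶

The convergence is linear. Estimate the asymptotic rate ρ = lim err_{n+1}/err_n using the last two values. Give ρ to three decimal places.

ρ ≈ err_7/err_6 = 2.922×10⁻⁶/1.417×10⁻⁵ = 0.20621

0.206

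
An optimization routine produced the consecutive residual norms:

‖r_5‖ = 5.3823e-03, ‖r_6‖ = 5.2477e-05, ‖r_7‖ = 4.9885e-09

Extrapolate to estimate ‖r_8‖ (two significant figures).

First estimate the order: p ≈ ln(‖r_7‖/‖r_6‖) / ln(‖r_6‖/‖r_5‖) = ln(4.9885e-09/5.2477e-05)/ln(5.2477e-05/5.3823e-03) = ln(9.50607e-05)/ln(0.00974992) ≈ 2.0000.
Then ‖r_8‖ ≈ ‖r_7‖·(‖r_7‖/‖r_6‖)^p = 4.9885e-09·(9.50607e-05)^2.0000 = 4.9885e-09·9.03654e-09 ≈ 4.508e-17.

4.5e-17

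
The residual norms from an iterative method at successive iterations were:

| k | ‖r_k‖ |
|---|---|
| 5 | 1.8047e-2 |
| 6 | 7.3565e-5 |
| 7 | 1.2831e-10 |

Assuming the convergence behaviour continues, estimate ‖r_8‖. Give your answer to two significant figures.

First estimate the order: p ≈ ln(‖r_7‖/‖r_6‖) / ln(‖r_6‖/‖r_5‖) = ln(1.2831e-10/7.3565e-5)/ln(7.3565e-5/1.8047e-2) = ln(1.74417e-06)/ln(0.0040763) ≈ 2.4096.
Then ‖r_8‖ ≈ ‖r_7‖·(‖r_7‖/‖r_6‖)^p = 1.2831e-10·(1.74417e-06)^2.4096 = 1.2831e-10·1.33209e-14 ≈ 1.709e-24.

1.7e-24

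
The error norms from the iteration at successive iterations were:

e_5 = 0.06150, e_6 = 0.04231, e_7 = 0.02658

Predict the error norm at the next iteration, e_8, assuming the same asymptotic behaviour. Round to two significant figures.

1.5e-2

First estimate the order: p ≈ ln(e_7/e_6) / ln(e_6/e_5) = ln(0.02658/0.04231)/ln(0.04231/0.06150) = ln(0.62822)/ln(0.687967) ≈ 1.2429.
Then e_8 ≈ e_7·(e_7/e_6)^p = 0.02658·(0.62822)^1.2429 = 0.02658·0.561142 ≈ 0.01492.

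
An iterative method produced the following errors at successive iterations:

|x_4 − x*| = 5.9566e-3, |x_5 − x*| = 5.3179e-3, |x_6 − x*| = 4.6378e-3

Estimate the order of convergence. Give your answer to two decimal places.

p ≈ ln(|x_6 − x*|/|x_5 − x*|) / ln(|x_5 − x*|/|x_4 − x*|)
  = ln(4.6378e-3/5.3179e-3) / ln(5.3179e-3/5.9566e-3)
  = ln(0.872111) / ln(0.892774)
  = -0.13684 / -0.11342 ≈ 1.20649

1.21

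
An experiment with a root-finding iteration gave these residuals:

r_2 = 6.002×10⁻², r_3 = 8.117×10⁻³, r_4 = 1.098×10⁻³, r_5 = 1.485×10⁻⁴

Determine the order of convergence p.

1

Consecutive ratios: r_5/r_4 = 1.485×10⁻⁴/1.098×10⁻³ = 0.135246, r_4/r_3 = 1.098×10⁻³/8.117×10⁻³ = 0.135272.
p ≈ ln(0.135246)/ln(0.135272) = -2.0007/-2.0005 ≈ 1.00.
So the convergence is linear (order 1).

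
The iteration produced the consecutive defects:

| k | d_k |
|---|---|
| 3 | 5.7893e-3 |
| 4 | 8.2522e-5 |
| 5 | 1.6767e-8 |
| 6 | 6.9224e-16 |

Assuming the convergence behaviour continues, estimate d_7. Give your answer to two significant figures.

First estimate the order: p ≈ ln(d_6/d_5) / ln(d_5/d_4) = ln(6.9224e-16/1.6767e-8)/ln(1.6767e-8/8.2522e-5) = ln(4.12859e-08)/ln(0.000203182) ≈ 2.0000.
Then d_7 ≈ d_6·(d_6/d_5)^p = 6.9224e-16·(4.12859e-08)^2.0000 = 6.9224e-16·1.70453e-15 ≈ 1.18e-30.

1.2e-30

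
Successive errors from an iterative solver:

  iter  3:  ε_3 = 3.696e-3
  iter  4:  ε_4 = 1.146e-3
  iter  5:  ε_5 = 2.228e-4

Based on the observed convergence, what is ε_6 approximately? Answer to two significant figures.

First estimate the order: p ≈ ln(ε_5/ε_4) / ln(ε_4/ε_3) = ln(2.228e-4/1.146e-3)/ln(1.146e-3/3.696e-3) = ln(0.194415)/ln(0.310065) ≈ 1.3986.
Then ε_6 ≈ ε_5·(ε_5/ε_4)^p = 2.228e-4·(0.194415)^1.3986 = 2.228e-4·0.101209 ≈ 2.255e-05.

2.3e-5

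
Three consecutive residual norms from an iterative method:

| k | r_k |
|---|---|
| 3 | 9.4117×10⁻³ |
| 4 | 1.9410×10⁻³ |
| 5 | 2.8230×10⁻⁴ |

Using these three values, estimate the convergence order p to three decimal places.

1.221

p ≈ ln(r_5/r_4) / ln(r_4/r_3)
  = ln(2.8230×10⁻⁴/1.9410×10⁻³) / ln(1.9410×10⁻³/9.4117×10⁻³)
  = ln(0.14544) / ln(0.206233)
  = -1.927992 / -1.578749 ≈ 1.221215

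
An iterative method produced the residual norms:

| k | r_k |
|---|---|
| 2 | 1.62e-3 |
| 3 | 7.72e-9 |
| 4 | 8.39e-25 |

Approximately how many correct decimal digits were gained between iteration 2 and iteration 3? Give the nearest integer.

Digits gained ≈ log₁₀(r_2/r_3) = log₁₀(1.62e-3/7.72e-9) = log₁₀(209845) ≈ 5.322.

5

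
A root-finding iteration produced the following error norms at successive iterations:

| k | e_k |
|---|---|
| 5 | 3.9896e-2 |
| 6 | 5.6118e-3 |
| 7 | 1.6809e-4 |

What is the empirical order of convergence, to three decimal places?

1.789

p ≈ ln(e_7/e_6) / ln(e_6/e_5)
  = ln(1.6809e-4/5.6118e-3) / ln(5.6118e-3/3.9896e-2)
  = ln(0.029953) / ln(0.140661)
  = -3.508126 / -1.961403 ≈ 1.788580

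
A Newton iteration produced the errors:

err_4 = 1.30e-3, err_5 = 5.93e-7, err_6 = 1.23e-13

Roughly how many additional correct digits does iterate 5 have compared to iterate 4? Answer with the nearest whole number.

3

Digits gained ≈ log₁₀(err_4/err_5) = log₁₀(1.30e-3/5.93e-7) = log₁₀(2192.24) ≈ 3.341.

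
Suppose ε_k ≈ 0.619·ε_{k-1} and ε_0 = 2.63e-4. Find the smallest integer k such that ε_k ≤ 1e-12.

41

After k steps, ε_k ≈ 2.63e-4·0.619^k.
Need 0.619^k ≤ 1e-12/2.63e-4 = 3.80228e-09.
k ≥ ln(3.80228e-09)/ln(0.619) = -19.3877/-0.47965 = 40.421.
Smallest integer k = 41.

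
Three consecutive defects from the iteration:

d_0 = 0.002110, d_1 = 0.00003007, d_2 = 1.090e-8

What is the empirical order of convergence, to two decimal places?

p ≈ ln(d_2/d_1) / ln(d_1/d_0)
  = ln(1.090e-8/0.00003007) / ln(0.00003007/0.002110)
  = ln(0.000362488) / ln(0.0142512)
  = -7.92252 / -4.25091 ≈ 1.86372

1.86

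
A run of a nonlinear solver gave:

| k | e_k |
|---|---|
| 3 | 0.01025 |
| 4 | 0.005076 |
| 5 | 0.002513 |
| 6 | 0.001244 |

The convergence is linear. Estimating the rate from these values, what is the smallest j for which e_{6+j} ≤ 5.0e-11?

25

Rate ρ ≈ e_6/e_5 = 0.001244/0.002513 = 0.4950.
After j more steps, e_{6+j} ≈ 0.001244·ρ^j; need ρ^j ≤ 5.0e-11/0.001244 = 4.01929e-08.
j ≥ ln(4.01929e-08)/ln(0.4950) = -17.0296/-0.70320 = 24.217.
So 25 more iterations are needed.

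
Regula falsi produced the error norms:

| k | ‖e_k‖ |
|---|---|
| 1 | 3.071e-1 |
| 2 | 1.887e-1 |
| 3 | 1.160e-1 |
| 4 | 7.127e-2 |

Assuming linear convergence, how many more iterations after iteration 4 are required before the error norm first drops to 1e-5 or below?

Rate ρ ≈ ‖e_4‖/‖e_3‖ = 7.127e-2/1.160e-1 = 0.6144.
After j more steps, ‖e_{4+j}‖ ≈ 7.127e-2·ρ^j; need ρ^j ≤ 1e-5/7.127e-2 = 0.000140311.
j ≥ ln(0.000140311)/ln(0.6144) = -8.8716/-0.48711 = 18.213.
So 19 more iterations are needed.

19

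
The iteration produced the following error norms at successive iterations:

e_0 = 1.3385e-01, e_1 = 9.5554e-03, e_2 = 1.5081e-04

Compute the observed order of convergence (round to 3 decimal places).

p ≈ ln(e_2/e_1) / ln(e_1/e_0)
  = ln(1.5081e-04/9.5554e-03) / ln(9.5554e-03/1.3385e-01)
  = ln(0.0157827) / ln(0.0713889)
  = -4.148841 / -2.639613 ≈ 1.571761

1.572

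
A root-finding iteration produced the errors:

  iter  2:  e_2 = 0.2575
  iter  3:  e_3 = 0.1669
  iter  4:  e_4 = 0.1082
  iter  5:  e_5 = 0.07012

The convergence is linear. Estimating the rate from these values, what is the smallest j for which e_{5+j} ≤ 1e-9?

Rate ρ ≈ e_5/e_4 = 0.07012/0.1082 = 0.6481.
After j more steps, e_{5+j} ≈ 0.07012·ρ^j; need ρ^j ≤ 1e-9/0.07012 = 1.42613e-08.
j ≥ ln(1.42613e-08)/ln(0.6481) = -18.0657/-0.43371 = 41.654.
So 42 more iterations are needed.

42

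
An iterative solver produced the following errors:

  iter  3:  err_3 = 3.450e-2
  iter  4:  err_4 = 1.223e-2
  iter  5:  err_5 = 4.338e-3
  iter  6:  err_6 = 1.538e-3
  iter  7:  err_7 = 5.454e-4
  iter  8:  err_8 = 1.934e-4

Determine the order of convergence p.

1

Consecutive ratios: err_8/err_7 = 1.934e-4/5.454e-4 = 0.354602, err_7/err_6 = 5.454e-4/1.538e-3 = 0.354616.
p ≈ ln(0.354602)/ln(0.354616) = -1.0368/-1.0367 ≈ 1.00.
So the convergence is linear (order 1).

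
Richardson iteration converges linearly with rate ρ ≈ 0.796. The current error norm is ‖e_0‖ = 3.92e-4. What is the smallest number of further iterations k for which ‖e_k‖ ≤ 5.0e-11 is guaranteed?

After k steps, ‖e_k‖ ≈ 3.92e-4·0.796^k.
Need 0.796^k ≤ 5.0e-11/3.92e-4 = 1.27551e-07.
k ≥ ln(1.27551e-07)/ln(0.796) = -15.8747/-0.22816 = 69.577.
Smallest integer k = 70.

70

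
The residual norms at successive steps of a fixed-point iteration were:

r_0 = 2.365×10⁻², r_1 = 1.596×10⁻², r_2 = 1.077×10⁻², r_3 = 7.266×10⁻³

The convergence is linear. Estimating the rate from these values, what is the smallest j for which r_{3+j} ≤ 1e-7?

Rate ρ ≈ r_3/r_2 = 7.266×10⁻³/1.077×10⁻² = 0.6747.
After j more steps, r_{3+j} ≈ 7.266×10⁻³·ρ^j; need ρ^j ≤ 1e-7/7.266×10⁻³ = 1.37627e-05.
j ≥ ln(1.37627e-05)/ln(0.6747) = -11.1935/-0.39349 = 28.447.
So 29 more iterations are needed.

29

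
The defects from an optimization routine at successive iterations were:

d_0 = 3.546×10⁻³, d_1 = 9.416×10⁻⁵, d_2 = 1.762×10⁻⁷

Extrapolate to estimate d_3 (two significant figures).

First estimate the order: p ≈ ln(d_2/d_1) / ln(d_1/d_0) = ln(1.762×10⁻⁷/9.416×10⁻⁵)/ln(9.416×10⁻⁵/3.546×10⁻³) = ln(0.00187128)/ln(0.0265539) ≈ 1.7310.
Then d_3 ≈ d_2·(d_2/d_1)^p = 1.762×10⁻⁷·(0.00187128)^1.7310 = 1.762×10⁻⁷·1.89702e-05 ≈ 3.343e-12.

3.3e-12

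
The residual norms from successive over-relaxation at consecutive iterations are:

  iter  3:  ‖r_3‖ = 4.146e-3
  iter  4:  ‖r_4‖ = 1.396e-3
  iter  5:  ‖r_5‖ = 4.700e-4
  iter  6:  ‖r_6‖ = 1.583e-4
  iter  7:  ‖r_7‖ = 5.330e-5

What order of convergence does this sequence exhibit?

1

Consecutive ratios: ‖r_7‖/‖r_6‖ = 5.330e-5/1.583e-4 = 0.336702, ‖r_6‖/‖r_5‖ = 1.583e-4/4.700e-4 = 0.336809.
p ≈ ln(0.336702)/ln(0.336809) = -1.0886/-1.0882 ≈ 1.00.
So the convergence is linear (order 1).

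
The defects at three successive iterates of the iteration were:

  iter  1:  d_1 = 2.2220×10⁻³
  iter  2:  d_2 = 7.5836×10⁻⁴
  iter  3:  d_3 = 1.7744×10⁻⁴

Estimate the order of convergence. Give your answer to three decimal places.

1.351

p ≈ ln(d_3/d_2) / ln(d_2/d_1)
  = ln(1.7744×10⁻⁴/7.5836×10⁻⁴) / ln(7.5836×10⁻⁴/2.2220×10⁻³)
  = ln(0.233979) / ln(0.341296)
  = -1.452524 / -1.075005 ≈ 1.351179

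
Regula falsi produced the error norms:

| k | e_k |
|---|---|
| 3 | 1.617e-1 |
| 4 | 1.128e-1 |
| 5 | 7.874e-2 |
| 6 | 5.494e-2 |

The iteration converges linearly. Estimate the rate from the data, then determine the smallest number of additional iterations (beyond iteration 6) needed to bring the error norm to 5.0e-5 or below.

Rate ρ ≈ e_6/e_5 = 5.494e-2/7.874e-2 = 0.6977.
After j more steps, e_{6+j} ≈ 5.494e-2·ρ^j; need ρ^j ≤ 5.0e-5/5.494e-2 = 0.000910084.
j ≥ ln(0.000910084)/ln(0.6977) = -7.0020/-0.35997 = 19.452.
So 20 more iterations are needed.

20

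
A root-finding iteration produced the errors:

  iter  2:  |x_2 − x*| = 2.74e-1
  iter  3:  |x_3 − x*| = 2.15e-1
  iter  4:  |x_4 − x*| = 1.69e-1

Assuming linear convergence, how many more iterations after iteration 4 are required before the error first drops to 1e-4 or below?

31

Rate ρ ≈ |x_4 − x*|/|x_3 − x*| = 1.69e-1/2.15e-1 = 0.7860.
After j more steps, |x_{4+j} − x*| ≈ 1.69e-1·ρ^j; need ρ^j ≤ 1e-4/1.69e-1 = 0.000591716.
j ≥ ln(0.000591716)/ln(0.7860) = -7.4325/-0.24080 = 30.866.
So 31 more iterations are needed.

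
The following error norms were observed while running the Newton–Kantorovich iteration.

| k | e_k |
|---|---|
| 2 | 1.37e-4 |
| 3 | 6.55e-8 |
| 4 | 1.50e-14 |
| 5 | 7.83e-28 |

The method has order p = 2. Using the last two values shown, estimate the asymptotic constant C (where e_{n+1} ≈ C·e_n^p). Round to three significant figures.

C ≈ e_5 / e_4^2
  = 7.83e-28 / (1.50e-14)^2
  = 7.83e-28 / 2.25e-28 ≈ 3.48

3.48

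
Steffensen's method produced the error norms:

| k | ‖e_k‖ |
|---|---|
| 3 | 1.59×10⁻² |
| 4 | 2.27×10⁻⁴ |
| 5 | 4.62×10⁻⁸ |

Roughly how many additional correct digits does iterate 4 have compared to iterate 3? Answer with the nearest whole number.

2

Digits gained ≈ log₁₀(‖e_3‖/‖e_4‖) = log₁₀(1.59×10⁻²/2.27×10⁻⁴) = log₁₀(70.0441) ≈ 1.845.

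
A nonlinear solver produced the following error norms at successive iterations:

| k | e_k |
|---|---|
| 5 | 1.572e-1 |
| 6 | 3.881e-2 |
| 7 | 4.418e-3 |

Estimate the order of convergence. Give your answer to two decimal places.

1.55

p ≈ ln(e_7/e_6) / ln(e_6/e_5)
  = ln(4.418e-3/3.881e-2) / ln(3.881e-2/1.572e-1)
  = ln(0.113837) / ln(0.246883)
  = -2.17299 / -1.39884 ≈ 1.55342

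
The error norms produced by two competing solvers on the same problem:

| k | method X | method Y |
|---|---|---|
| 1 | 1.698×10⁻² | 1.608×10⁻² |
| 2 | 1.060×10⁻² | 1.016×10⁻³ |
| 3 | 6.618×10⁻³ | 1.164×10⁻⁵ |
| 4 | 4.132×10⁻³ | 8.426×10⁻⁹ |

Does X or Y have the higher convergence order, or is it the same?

Method X: p ≈ ln(4.132×10⁻³/6.618×10⁻³)/ln(6.618×10⁻³/1.060×10⁻²) ≈ 1.00.
Method Y: p ≈ ln(8.426×10⁻⁹/1.164×10⁻⁵)/ln(1.164×10⁻⁵/1.016×10⁻³) ≈ 1.62.
Method Y has the higher order (≈1.6 vs ≈1.0).

Y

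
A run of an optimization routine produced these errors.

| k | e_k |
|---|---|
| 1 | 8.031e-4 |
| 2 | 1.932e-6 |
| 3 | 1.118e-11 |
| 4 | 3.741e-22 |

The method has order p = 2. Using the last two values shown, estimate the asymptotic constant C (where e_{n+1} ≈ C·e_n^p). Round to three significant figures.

C ≈ e_4 / e_3^2
  = 3.741e-22 / (1.118e-11)^2
  = 3.741e-22 / 1.24992e-22 ≈ 2.993

2.99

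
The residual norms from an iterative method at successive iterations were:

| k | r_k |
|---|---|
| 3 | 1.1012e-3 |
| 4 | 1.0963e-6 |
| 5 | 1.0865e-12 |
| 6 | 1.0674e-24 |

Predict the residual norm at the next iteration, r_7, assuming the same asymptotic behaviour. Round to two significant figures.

1.0e-48

First estimate the order: p ≈ ln(r_6/r_5) / ln(r_5/r_4) = ln(1.0674e-24/1.0865e-12)/ln(1.0865e-12/1.0963e-6) = ln(9.82421e-13)/ln(9.91061e-07) ≈ 2.0000.
Then r_7 ≈ r_6·(r_6/r_5)^p = 1.0674e-24·(9.82421e-13)^2.0000 = 1.0674e-24·9.65151e-25 ≈ 1.03e-48.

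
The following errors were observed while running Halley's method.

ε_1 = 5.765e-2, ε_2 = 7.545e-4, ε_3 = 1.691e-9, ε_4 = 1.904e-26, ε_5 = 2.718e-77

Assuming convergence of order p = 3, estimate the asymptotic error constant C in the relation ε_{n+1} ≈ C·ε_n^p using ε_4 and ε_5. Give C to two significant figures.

3.9

C ≈ ε_5 / ε_4^3
  = 2.718e-77 / (1.904e-26)^3
  = 2.718e-77 / 6.90241e-78 ≈ 3.9378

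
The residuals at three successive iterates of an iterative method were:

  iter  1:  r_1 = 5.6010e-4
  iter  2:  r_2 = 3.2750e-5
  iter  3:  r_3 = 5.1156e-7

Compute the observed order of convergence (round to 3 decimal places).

1.465

p ≈ ln(r_3/r_2) / ln(r_2/r_1)
  = ln(5.1156e-7/3.2750e-5) / ln(3.2750e-5/5.6010e-4)
  = ln(0.0156202) / ln(0.0584717)
  = -4.159190 / -2.839212 ≈ 1.464910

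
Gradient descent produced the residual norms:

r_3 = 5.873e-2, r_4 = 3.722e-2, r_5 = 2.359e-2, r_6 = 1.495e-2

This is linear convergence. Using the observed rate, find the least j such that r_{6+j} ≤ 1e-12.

Rate ρ ≈ r_6/r_5 = 1.495e-2/2.359e-2 = 0.6337.
After j more steps, r_{6+j} ≈ 1.495e-2·ρ^j; need ρ^j ≤ 1e-12/1.495e-2 = 6.68896e-11.
j ≥ ln(6.68896e-11)/ln(0.6337) = -23.4280/-0.45618 = 51.357.
So 52 more iterations are needed.

52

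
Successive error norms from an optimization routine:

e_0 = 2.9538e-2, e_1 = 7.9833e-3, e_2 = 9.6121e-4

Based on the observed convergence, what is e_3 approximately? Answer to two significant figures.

First estimate the order: p ≈ ln(e_2/e_1) / ln(e_1/e_0) = ln(9.6121e-4/7.9833e-3)/ln(7.9833e-3/2.9538e-2) = ln(0.120403)/ln(0.270272) ≈ 1.6180.
Then e_3 ≈ e_2·(e_2/e_1)^p = 9.6121e-4·(0.120403)^1.6180 = 9.6121e-4·0.032544 ≈ 3.128e-05.

3.1e-5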